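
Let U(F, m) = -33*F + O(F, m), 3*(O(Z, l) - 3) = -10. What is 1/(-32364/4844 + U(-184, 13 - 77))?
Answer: 3633/22034092 ≈ 0.00016488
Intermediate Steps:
O(Z, l) = -1/3 (O(Z, l) = 3 + (1/3)*(-10) = 3 - 10/3 = -1/3)
U(F, m) = -1/3 - 33*F (U(F, m) = -33*F - 1/3 = -1/3 - 33*F)
1/(-32364/4844 + U(-184, 13 - 77)) = 1/(-32364/4844 + (-1/3 - 33*(-184))) = 1/(-32364*1/4844 + (-1/3 + 6072)) = 1/(-8091/1211 + 18215/3) = 1/(22034092/3633) = 3633/22034092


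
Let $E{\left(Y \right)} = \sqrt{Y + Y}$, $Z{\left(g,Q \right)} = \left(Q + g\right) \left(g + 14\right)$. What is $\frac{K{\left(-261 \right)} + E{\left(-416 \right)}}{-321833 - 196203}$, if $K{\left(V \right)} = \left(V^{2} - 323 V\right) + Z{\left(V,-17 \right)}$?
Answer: $- \frac{110545}{259018} - \frac{2 i \sqrt{13}}{129509} \approx -0.42678 - 5.568 \cdot 10^{-5} i$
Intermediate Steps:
$Z{\left(g,Q \right)} = \left(14 + g\right) \left(Q + g\right)$ ($Z{\left(g,Q \right)} = \left(Q + g\right) \left(14 + g\right) = \left(14 + g\right) \left(Q + g\right)$)
$E{\left(Y \right)} = \sqrt{2} \sqrt{Y}$ ($E{\left(Y \right)} = \sqrt{2 Y} = \sqrt{2} \sqrt{Y}$)
$K{\left(V \right)} = -238 - 326 V + 2 V^{2}$ ($K{\left(V \right)} = \left(V^{2} - 323 V\right) + \left(V^{2} + 14 \left(-17\right) + 14 V - 17 V\right) = \left(V^{2} - 323 V\right) + \left(V^{2} - 238 + 14 V - 17 V\right) = \left(V^{2} - 323 V\right) - \left(238 - V^{2} + 3 V\right) = -238 - 326 V + 2 V^{2}$)
$\frac{K{\left(-261 \right)} + E{\left(-416 \right)}}{-321833 - 196203} = \frac{\left(-238 - -85086 + 2 \left(-261\right)^{2}\right) + \sqrt{2} \sqrt{-416}}{-321833 - 196203} = \frac{\left(-238 + 85086 + 2 \cdot 68121\right) + \sqrt{2} \cdot 4 i \sqrt{26}}{-518036} = \left(\left(-238 + 85086 + 136242\right) + 8 i \sqrt{13}\right) \left(- \frac{1}{518036}\right) = \left(221090 + 8 i \sqrt{13}\right) \left(- \frac{1}{518036}\right) = - \frac{110545}{259018} - \frac{2 i \sqrt{13}}{129509}$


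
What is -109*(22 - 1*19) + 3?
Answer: -324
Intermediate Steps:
-109*(22 - 1*19) + 3 = -109*(22 - 19) + 3 = -109*3 + 3 = -327 + 3 = -324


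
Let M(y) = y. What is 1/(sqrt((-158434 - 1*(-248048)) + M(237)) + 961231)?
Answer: 961231/923964945510 - sqrt(89851)/923964945510 ≈ 1.0400e-6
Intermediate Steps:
1/(sqrt((-158434 - 1*(-248048)) + M(237)) + 961231) = 1/(sqrt((-158434 - 1*(-248048)) + 237) + 961231) = 1/(sqrt((-158434 + 248048) + 237) + 961231) = 1/(sqrt(89614 + 237) + 961231) = 1/(sqrt(89851) + 961231) = 1/(961231 + sqrt(89851))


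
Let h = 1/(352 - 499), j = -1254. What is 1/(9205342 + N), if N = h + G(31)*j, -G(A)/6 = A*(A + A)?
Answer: 147/3478971089 ≈ 4.2254e-8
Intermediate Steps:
G(A) = -12*A**2 (G(A) = -6*A*(A + A) = -6*A*2*A = -12*A**2)
h = -1/147 (h = 1/(-147) = -1/147 ≈ -0.0068027)
N = 2125785815/147 (N = -1/147 - 12*31**2*(-1254) = -1/147 - 12*961*(-1254) = -1/147 - 11532*(-1254) = -1/147 + 14461128 = 2125785815/147 ≈ 1.4461e+7)
1/(9205342 + N) = 1/(9205342 + 2125785815/147) = 1/(3478971089/147) = 147/3478971089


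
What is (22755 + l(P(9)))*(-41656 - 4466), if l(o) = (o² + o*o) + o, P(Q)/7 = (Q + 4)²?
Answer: -130198531752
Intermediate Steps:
P(Q) = 7*(4 + Q)² (P(Q) = 7*(Q + 4)² = 7*(4 + Q)²)
l(o) = o + 2*o² (l(o) = (o² + o²) + o = 2*o² + o = o + 2*o²)
(22755 + l(P(9)))*(-41656 - 4466) = (22755 + (7*(4 + 9)²)*(1 + 2*(7*(4 + 9)²)))*(-41656 - 4466) = (22755 + (7*13²)*(1 + 2*(7*13²)))*(-46122) = (22755 + (7*169)*(1 + 2*(7*169)))*(-46122) = (22755 + 1183*(1 + 2*1183))*(-46122) = (22755 + 1183*(1 + 2366))*(-46122) = (22755 + 1183*2367)*(-46122) = (22755 + 2800161)*(-46122) = 2822916*(-46122) = -130198531752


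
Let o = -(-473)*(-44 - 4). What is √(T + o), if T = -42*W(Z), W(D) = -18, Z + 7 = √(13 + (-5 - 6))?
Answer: 2*I*√5487 ≈ 148.15*I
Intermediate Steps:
Z = -7 + √2 (Z = -7 + √(13 + (-5 - 6)) = -7 + √(13 - 11) = -7 + √2 ≈ -5.5858)
T = 756 (T = -42*(-18) = 756)
o = -22704 (o = -(-473)*(-48) = -1*22704 = -22704)
√(T + o) = √(756 - 22704) = √(-21948) = 2*I*√5487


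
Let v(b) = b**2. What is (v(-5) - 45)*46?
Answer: -920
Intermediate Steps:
(v(-5) - 45)*46 = ((-5)**2 - 45)*46 = (25 - 45)*46 = -20*46 = -920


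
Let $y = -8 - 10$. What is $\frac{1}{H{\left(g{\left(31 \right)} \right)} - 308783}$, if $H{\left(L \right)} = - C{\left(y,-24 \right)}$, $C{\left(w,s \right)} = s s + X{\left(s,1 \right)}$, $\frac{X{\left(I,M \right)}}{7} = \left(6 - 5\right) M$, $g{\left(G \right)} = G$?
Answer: $- \frac{1}{309366} \approx -3.2324 \cdot 10^{-6}$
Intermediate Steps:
$X{\left(I,M \right)} = 7 M$ ($X{\left(I,M \right)} = 7 \left(6 - 5\right) M = 7 \cdot 1 M = 7 M$)
$y = -18$ ($y = -8 - 10 = -18$)
$C{\left(w,s \right)} = 7 + s^{2}$ ($C{\left(w,s \right)} = s s + 7 \cdot 1 = s^{2} + 7 = 7 + s^{2}$)
$H{\left(L \right)} = -583$ ($H{\left(L \right)} = - (7 + \left(-24\right)^{2}) = - (7 + 576) = \left(-1\right) 583 = -583$)
$\frac{1}{H{\left(g{\left(31 \right)} \right)} - 308783} = \frac{1}{-583 - 308783} = \frac{1}{-309366} = - \frac{1}{309366}$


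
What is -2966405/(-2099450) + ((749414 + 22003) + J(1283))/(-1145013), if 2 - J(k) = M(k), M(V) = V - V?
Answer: 355403333743/480779508570 ≈ 0.73922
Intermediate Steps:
M(V) = 0
J(k) = 2 (J(k) = 2 - 1*0 = 2 + 0 = 2)
-2966405/(-2099450) + ((749414 + 22003) + J(1283))/(-1145013) = -2966405/(-2099450) + ((749414 + 22003) + 2)/(-1145013) = -2966405*(-1/2099450) + (771417 + 2)*(-1/1145013) = 593281/419890 + 771419*(-1/1145013) = 593281/419890 - 771419/1145013 = 355403333743/480779508570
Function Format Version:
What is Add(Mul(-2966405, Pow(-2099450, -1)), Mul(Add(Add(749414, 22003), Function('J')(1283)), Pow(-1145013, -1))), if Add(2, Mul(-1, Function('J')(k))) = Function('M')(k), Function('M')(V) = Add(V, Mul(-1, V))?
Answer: Rational(355403333743, 480779508570) ≈ 0.73922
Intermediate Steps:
Function('M')(V) = 0
Function('J')(k) = 2 (Function('J')(k) = Add(2, Mul(-1, 0)) = Add(2, 0) = 2)
Add(Mul(-2966405, Pow(-2099450, -1)), Mul(Add(Add(749414, 22003), Function('J')(1283)), Pow(-1145013, -1))) = Add(Mul(-2966405, Pow(-2099450, -1)), Mul(Add(Add(749414, 22003), 2), Pow(-1145013, -1))) = Add(Mul(-2966405, Rational(-1, 2099450)), Mul(Add(771417, 2), Rational(-1, 1145013))) = Add(Rational(593281, 419890), Mul(771419, Rational(-1, 1145013))) = Add(Rational(593281, 419890), Rational(-771419, 1145013)) = Rational(355403333743, 480779508570)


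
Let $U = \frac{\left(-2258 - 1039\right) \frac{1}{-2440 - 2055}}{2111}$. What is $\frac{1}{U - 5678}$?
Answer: $- \frac{9488945}{53878226413} \approx -0.00017612$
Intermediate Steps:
$U = \frac{3297}{9488945}$ ($U = - \frac{3297}{-4495} \cdot \frac{1}{2111} = \left(-3297\right) \left(- \frac{1}{4495}\right) \frac{1}{2111} = \frac{3297}{4495} \cdot \frac{1}{2111} = \frac{3297}{9488945} \approx 0.00034746$)
$\frac{1}{U - 5678} = \frac{1}{\frac{3297}{9488945} - 5678} = \frac{1}{- \frac{53878226413}{9488945}} = - \frac{9488945}{53878226413}$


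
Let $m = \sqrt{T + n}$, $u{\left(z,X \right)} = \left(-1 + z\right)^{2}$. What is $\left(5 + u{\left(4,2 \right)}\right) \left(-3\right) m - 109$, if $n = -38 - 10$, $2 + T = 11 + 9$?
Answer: $-109 - 42 i \sqrt{30} \approx -109.0 - 230.04 i$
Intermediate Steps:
$T = 18$ ($T = -2 + \left(11 + 9\right) = -2 + 20 = 18$)
$n = -48$
$m = i \sqrt{30}$ ($m = \sqrt{18 - 48} = \sqrt{-30} = i \sqrt{30} \approx 5.4772 i$)
$\left(5 + u{\left(4,2 \right)}\right) \left(-3\right) m - 109 = \left(5 + \left(-1 + 4\right)^{2}\right) \left(-3\right) i \sqrt{30} - 109 = \left(5 + 3^{2}\right) \left(-3\right) i \sqrt{30} - 109 = \left(5 + 9\right) \left(-3\right) i \sqrt{30} - 109 = 14 \left(-3\right) i \sqrt{30} - 109 = - 42 i \sqrt{30} - 109 = -109 - 42 i \sqrt{30}$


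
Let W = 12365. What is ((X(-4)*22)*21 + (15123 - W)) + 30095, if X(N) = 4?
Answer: 34701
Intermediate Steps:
((X(-4)*22)*21 + (15123 - W)) + 30095 = ((4*22)*21 + (15123 - 1*12365)) + 30095 = (88*21 + (15123 - 12365)) + 30095 = (1848 + 2758) + 30095 = 4606 + 30095 = 34701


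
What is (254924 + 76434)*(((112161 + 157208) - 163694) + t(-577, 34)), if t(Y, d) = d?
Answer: 35027522822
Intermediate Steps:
(254924 + 76434)*(((112161 + 157208) - 163694) + t(-577, 34)) = (254924 + 76434)*(((112161 + 157208) - 163694) + 34) = 331358*((269369 - 163694) + 34) = 331358*(105675 + 34) = 331358*105709 = 35027522822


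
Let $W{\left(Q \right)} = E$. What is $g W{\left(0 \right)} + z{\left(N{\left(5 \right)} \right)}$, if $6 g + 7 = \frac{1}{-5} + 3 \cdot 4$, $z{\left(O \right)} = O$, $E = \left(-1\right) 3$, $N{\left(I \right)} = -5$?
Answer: $- \frac{37}{5} \approx -7.4$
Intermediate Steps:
$E = -3$
$W{\left(Q \right)} = -3$
$g = \frac{4}{5}$ ($g = - \frac{7}{6} + \frac{\frac{1}{-5} + 3 \cdot 4}{6} = - \frac{7}{6} + \frac{- \frac{1}{5} + 12}{6} = - \frac{7}{6} + \frac{1}{6} \cdot \frac{59}{5} = - \frac{7}{6} + \frac{59}{30} = \frac{4}{5} \approx 0.8$)
$g W{\left(0 \right)} + z{\left(N{\left(5 \right)} \right)} = \frac{4}{5} \left(-3\right) - 5 = - \frac{12}{5} - 5 = - \frac{37}{5}$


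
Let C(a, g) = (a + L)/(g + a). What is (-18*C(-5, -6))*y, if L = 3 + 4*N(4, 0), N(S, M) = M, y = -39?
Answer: 1404/11 ≈ 127.64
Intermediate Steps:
L = 3 (L = 3 + 4*0 = 3 + 0 = 3)
C(a, g) = (3 + a)/(a + g) (C(a, g) = (a + 3)/(g + a) = (3 + a)/(a + g))
(-18*C(-5, -6))*y = -18*(3 - 5)/(-5 - 6)*(-39) = -18*(-2)/(-11)*(-39) = -(-18)*(-2)/11*(-39) = -18*2/11*(-39) = -36/11*(-39) = 1404/11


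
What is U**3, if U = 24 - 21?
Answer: 27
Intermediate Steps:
U = 3
U**3 = 3**3 = 27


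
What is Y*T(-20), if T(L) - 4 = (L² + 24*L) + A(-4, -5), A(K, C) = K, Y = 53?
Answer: -4240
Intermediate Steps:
T(L) = L² + 24*L (T(L) = 4 + ((L² + 24*L) - 4) = 4 + (-4 + L² + 24*L) = L² + 24*L)
Y*T(-20) = 53*(-20*(24 - 20)) = 53*(-20*4) = 53*(-80) = -4240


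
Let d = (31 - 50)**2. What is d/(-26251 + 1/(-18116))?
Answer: -6539876/475563117 ≈ -0.013752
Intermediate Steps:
d = 361 (d = (-19)**2 = 361)
d/(-26251 + 1/(-18116)) = 361/(-26251 + 1/(-18116)) = 361/(-26251 - 1/18116) = 361/(-475563117/18116) = 361*(-18116/475563117) = -6539876/475563117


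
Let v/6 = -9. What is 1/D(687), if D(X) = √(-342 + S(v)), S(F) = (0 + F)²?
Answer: √286/858 ≈ 0.019710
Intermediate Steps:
v = -54 (v = 6*(-9) = -54)
S(F) = F²
D(X) = 3*√286 (D(X) = √(-342 + (-54)²) = √(-342 + 2916) = √2574 = 3*√286)
1/D(687) = 1/(3*√286) = √286/858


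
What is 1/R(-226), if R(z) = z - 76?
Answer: -1/302 ≈ -0.0033113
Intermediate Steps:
R(z) = -76 + z
1/R(-226) = 1/(-76 - 226) = 1/(-302) = -1/302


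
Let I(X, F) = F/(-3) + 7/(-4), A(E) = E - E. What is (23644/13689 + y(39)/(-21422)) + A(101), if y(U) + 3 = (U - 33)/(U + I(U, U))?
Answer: 49134326459/28444838526 ≈ 1.7274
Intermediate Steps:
A(E) = 0
I(X, F) = -7/4 - F/3 (I(X, F) = F*(-⅓) + 7*(-¼) = -F/3 - 7/4 = -7/4 - F/3)
y(U) = -3 + (-33 + U)/(-7/4 + 2*U/3) (y(U) = -3 + (U - 33)/(U + (-7/4 - U/3)) = -3 + (-33 + U)/(-7/4 + 2*U/3))
(23644/13689 + y(39)/(-21422)) + A(101) = (23644/13689 + (3*(-111 - 4*39)/(-21 + 8*39))/(-21422)) + 0 = (23644*(1/13689) + (3*(-111 - 156)/(-21 + 312))*(-1/21422)) + 0 = (23644/13689 + (3*(-267)/291)*(-1/21422)) + 0 = (23644/13689 + (3*(1/291)*(-267))*(-1/21422)) + 0 = (23644/13689 - 267/97*(-1/21422)) + 0 = (23644/13689 + 267/2077934) + 0 = 49134326459/28444838526 + 0 = 49134326459/28444838526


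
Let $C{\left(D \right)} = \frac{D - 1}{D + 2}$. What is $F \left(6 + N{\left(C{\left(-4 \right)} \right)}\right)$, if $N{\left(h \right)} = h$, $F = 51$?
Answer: $\frac{867}{2} \approx 433.5$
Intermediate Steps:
$C{\left(D \right)} = \frac{-1 + D}{2 + D}$
$F \left(6 + N{\left(C{\left(-4 \right)} \right)}\right) = 51 \left(6 + \frac{-1 - 4}{2 - 4}\right) = 51 \left(6 + \frac{1}{-2} \left(-5\right)\right) = 51 \left(6 - - \frac{5}{2}\right) = 51 \left(6 + \frac{5}{2}\right) = 51 \cdot \frac{17}{2} = \frac{867}{2}$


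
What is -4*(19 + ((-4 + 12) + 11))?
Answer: -152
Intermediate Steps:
-4*(19 + ((-4 + 12) + 11)) = -4*(19 + (8 + 11)) = -4*(19 + 19) = -4*38 = -152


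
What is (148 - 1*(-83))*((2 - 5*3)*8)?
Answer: -24024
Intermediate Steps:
(148 - 1*(-83))*((2 - 5*3)*8) = (148 + 83)*((2 - 15)*8) = 231*(-13*8) = 231*(-104) = -24024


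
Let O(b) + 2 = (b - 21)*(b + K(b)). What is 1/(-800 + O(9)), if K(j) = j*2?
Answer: -1/1126 ≈ -0.00088810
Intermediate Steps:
K(j) = 2*j
O(b) = -2 + 3*b*(-21 + b) (O(b) = -2 + (b - 21)*(b + 2*b) = -2 + (-21 + b)*(3*b) = -2 + 3*b*(-21 + b))
1/(-800 + O(9)) = 1/(-800 + (-2 - 63*9 + 3*9**2)) = 1/(-800 + (-2 - 567 + 3*81)) = 1/(-800 + (-2 - 567 + 243)) = 1/(-800 - 326) = 1/(-1126) = -1/1126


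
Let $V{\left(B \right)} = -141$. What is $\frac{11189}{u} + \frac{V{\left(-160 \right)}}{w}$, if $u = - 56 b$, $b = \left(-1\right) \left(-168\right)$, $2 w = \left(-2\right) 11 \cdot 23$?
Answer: $- \frac{1504289}{2380224} \approx -0.63199$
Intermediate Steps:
$w = -253$ ($w = \frac{\left(-2\right) 11 \cdot 23}{2} = \frac{\left(-22\right) 23}{2} = \frac{1}{2} \left(-506\right) = -253$)
$b = 168$
$u = -9408$ ($u = \left(-56\right) 168 = -9408$)
$\frac{11189}{u} + \frac{V{\left(-160 \right)}}{w} = \frac{11189}{-9408} - \frac{141}{-253} = 11189 \left(- \frac{1}{9408}\right) - - \frac{141}{253} = - \frac{11189}{9408} + \frac{141}{253} = - \frac{1504289}{2380224}$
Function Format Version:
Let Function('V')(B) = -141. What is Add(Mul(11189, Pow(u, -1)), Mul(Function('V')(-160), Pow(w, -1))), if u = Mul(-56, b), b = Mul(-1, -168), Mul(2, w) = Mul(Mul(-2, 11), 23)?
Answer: Rational(-1504289, 2380224) ≈ -0.63199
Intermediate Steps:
w = -253 (w = Mul(Rational(1, 2), Mul(Mul(-2, 11), 23)) = Mul(Rational(1, 2), Mul(-22, 23)) = Mul(Rational(1, 2), -506) = -253)
b = 168
u = -9408 (u = Mul(-56, 168) = -9408)
Add(Mul(11189, Pow(u, -1)), Mul(Function('V')(-160), Pow(w, -1))) = Add(Mul(11189, Pow(-9408, -1)), Mul(-141, Pow(-253, -1))) = Add(Mul(11189, Rational(-1, 9408)), Mul(-141, Rational(-1, 253))) = Add(Rational(-11189, 9408), Rational(141, 253)) = Rational(-1504289, 2380224)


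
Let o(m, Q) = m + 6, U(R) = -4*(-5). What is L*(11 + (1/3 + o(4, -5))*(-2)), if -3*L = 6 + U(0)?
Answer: 754/9 ≈ 83.778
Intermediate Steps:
U(R) = 20
o(m, Q) = 6 + m
L = -26/3 (L = -(6 + 20)/3 = -1/3*26 = -26/3 ≈ -8.6667)
L*(11 + (1/3 + o(4, -5))*(-2)) = -26*(11 + (1/3 + (6 + 4))*(-2))/3 = -26*(11 + (1/3 + 10)*(-2))/3 = -26*(11 + (31/3)*(-2))/3 = -26*(11 - 62/3)/3 = -26/3*(-29/3) = 754/9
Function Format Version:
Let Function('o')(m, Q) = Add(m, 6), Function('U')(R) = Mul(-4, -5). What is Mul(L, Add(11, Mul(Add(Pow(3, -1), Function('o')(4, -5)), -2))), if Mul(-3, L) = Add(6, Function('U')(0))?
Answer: Rational(754, 9) ≈ 83.778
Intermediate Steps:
Function('U')(R) = 20
Function('o')(m, Q) = Add(6, m)
L = Rational(-26, 3) (L = Mul(Rational(-1, 3), Add(6, 20)) = Mul(Rational(-1, 3), 26) = Rational(-26, 3) ≈ -8.6667)
Mul(L, Add(11, Mul(Add(Pow(3, -1), Function('o')(4, -5)), -2))) = Mul(Rational(-26, 3), Add(11, Mul(Add(Pow(3, -1), Add(6, 4)), -2))) = Mul(Rational(-26, 3), Add(11, Mul(Add(Rational(1, 3), 10), -2))) = Mul(Rational(-26, 3), Add(11, Mul(Rational(31, 3), -2))) = Mul(Rational(-26, 3), Add(11, Rational(-62, 3))) = Mul(Rational(-26, 3), Rational(-29, 3)) = Rational(754, 9)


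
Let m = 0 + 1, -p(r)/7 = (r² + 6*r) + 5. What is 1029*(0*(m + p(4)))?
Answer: 0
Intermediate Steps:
p(r) = -35 - 42*r - 7*r² (p(r) = -7*((r² + 6*r) + 5) = -7*(5 + r² + 6*r) = -35 - 42*r - 7*r²)
m = 1
1029*(0*(m + p(4))) = 1029*(0*(1 + (-35 - 42*4 - 7*4²))) = 1029*(0*(1 + (-35 - 168 - 7*16))) = 1029*(0*(1 + (-35 - 168 - 112))) = 1029*(0*(1 - 315)) = 1029*(0*(-314)) = 1029*0 = 0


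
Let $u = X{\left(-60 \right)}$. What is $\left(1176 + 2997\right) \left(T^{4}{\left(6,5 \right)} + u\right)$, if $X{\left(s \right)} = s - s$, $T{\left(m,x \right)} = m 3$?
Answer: $438064848$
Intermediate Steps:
$T{\left(m,x \right)} = 3 m$
$X{\left(s \right)} = 0$
$u = 0$
$\left(1176 + 2997\right) \left(T^{4}{\left(6,5 \right)} + u\right) = \left(1176 + 2997\right) \left(\left(3 \cdot 6\right)^{4} + 0\right) = 4173 \left(18^{4} + 0\right) = 4173 \left(104976 + 0\right) = 4173 \cdot 104976 = 438064848$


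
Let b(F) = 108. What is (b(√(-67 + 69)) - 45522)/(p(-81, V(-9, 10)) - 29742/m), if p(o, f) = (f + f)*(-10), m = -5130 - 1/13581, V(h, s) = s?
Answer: 1582008747417/6765090049 ≈ 233.85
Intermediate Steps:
m = -69670531/13581 (m = -5130 - 1*1/13581 = -5130 - 1/13581 = -69670531/13581 ≈ -5130.0)
p(o, f) = -20*f (p(o, f) = (2*f)*(-10) = -20*f)
(b(√(-67 + 69)) - 45522)/(p(-81, V(-9, 10)) - 29742/m) = (108 - 45522)/(-20*10 - 29742/(-69670531/13581)) = -45414/(-200 - 29742*(-13581/69670531)) = -45414/(-200 + 403926102/69670531) = -45414/(-13530180098/69670531) = -45414*(-69670531/13530180098) = 1582008747417/6765090049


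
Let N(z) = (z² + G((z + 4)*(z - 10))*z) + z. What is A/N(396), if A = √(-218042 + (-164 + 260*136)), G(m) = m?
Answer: I*√182846/61299612 ≈ 6.9757e-6*I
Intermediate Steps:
N(z) = z + z² + z*(-10 + z)*(4 + z) (N(z) = (z² + ((z + 4)*(z - 10))*z) + z = (z² + ((4 + z)*(-10 + z))*z) + z = (z² + ((-10 + z)*(4 + z))*z) + z = (z² + z*(-10 + z)*(4 + z)) + z = z + z² + z*(-10 + z)*(4 + z))
A = I*√182846 (A = √(-218042 + (-164 + 35360)) = √(-218042 + 35196) = √(-182846) = I*√182846 ≈ 427.6*I)
A/N(396) = (I*√182846)/((396*(-39 + 396² - 5*396))) = (I*√182846)/((396*(-39 + 156816 - 1980))) = (I*√182846)/((396*154797)) = (I*√182846)/61299612 = (I*√182846)*(1/61299612) = I*√182846/61299612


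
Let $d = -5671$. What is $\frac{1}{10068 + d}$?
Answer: $\frac{1}{4397} \approx 0.00022743$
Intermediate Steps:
$\frac{1}{10068 + d} = \frac{1}{10068 - 5671} = \frac{1}{4397}$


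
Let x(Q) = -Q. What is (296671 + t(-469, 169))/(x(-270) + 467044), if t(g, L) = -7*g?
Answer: 149977/233657 ≈ 0.64187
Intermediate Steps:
(296671 + t(-469, 169))/(x(-270) + 467044) = (296671 - 7*(-469))/(-1*(-270) + 467044) = (296671 + 3283)/(270 + 467044) = 299954/467314 = 299954*(1/467314) = 149977/233657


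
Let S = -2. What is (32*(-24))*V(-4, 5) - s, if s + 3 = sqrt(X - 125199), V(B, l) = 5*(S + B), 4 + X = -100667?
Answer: 23043 - I*sqrt(225870) ≈ 23043.0 - 475.26*I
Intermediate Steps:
X = -100671 (X = -4 - 100667 = -100671)
V(B, l) = -10 + 5*B (V(B, l) = 5*(-2 + B) = -10 + 5*B)
s = -3 + I*sqrt(225870) (s = -3 + sqrt(-100671 - 125199) = -3 + sqrt(-225870) = -3 + I*sqrt(225870) ≈ -3.0 + 475.26*I)
(32*(-24))*V(-4, 5) - s = (32*(-24))*(-10 + 5*(-4)) - (-3 + I*sqrt(225870)) = -768*(-10 - 20) + (3 - I*sqrt(225870)) = -768*(-30) + (3 - I*sqrt(225870)) = 23040 + (3 - I*sqrt(225870)) = 23043 - I*sqrt(225870)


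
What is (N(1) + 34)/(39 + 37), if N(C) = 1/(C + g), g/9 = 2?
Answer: 647/1444 ≈ 0.44806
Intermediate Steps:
g = 18 (g = 9*2 = 18)
N(C) = 1/(18 + C) (N(C) = 1/(C + 18) = 1/(18 + C))
(N(1) + 34)/(39 + 37) = (1/(18 + 1) + 34)/(39 + 37) = (1/19 + 34)/76 = (1/76)*(647/19) = 647/1444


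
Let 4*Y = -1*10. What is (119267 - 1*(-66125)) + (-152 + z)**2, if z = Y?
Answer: 837049/4 ≈ 2.0926e+5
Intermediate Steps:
Y = -5/2 (Y = (-1*10)/4 = (1/4)*(-10) = -5/2 ≈ -2.5000)
z = -5/2 ≈ -2.5000
(119267 - 1*(-66125)) + (-152 + z)**2 = (119267 - 1*(-66125)) + (-152 - 5/2)**2 = (119267 + 66125) + (-309/2)**2 = 185392 + 95481/4 = 837049/4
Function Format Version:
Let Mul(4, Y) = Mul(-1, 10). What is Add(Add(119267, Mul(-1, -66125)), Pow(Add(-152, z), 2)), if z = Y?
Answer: Rational(837049, 4) ≈ 2.0926e+5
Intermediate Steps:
Y = Rational(-5, 2) (Y = Mul(Rational(1, 4), Mul(-1, 10)) = Mul(Rational(1, 4), -10) = Rational(-5, 2) ≈ -2.5000)
z = Rational(-5, 2) ≈ -2.5000
Add(Add(119267, Mul(-1, -66125)), Pow(Add(-152, z), 2)) = Add(Add(119267, Mul(-1, -66125)), Pow(Add(-152, Rational(-5, 2)), 2)) = Add(Add(119267, 66125), Pow(Rational(-309, 2), 2)) = Add(185392, Rational(95481, 4)) = Rational(837049, 4)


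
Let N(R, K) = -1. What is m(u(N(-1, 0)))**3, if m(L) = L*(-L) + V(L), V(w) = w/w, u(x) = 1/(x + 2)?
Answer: 0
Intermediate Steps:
u(x) = 1/(2 + x)
V(w) = 1
m(L) = 1 - L**2 (m(L) = L*(-L) + 1 = -L**2 + 1 = 1 - L**2)
m(u(N(-1, 0)))**3 = (1 - (1/(2 - 1))**2)**3 = (1 - (1/1)**2)**3 = (1 - 1*1**2)**3 = (1 - 1*1)**3 = (1 - 1)**3 = 0**3 = 0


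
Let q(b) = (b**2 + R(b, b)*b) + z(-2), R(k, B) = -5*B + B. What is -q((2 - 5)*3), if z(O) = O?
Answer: 245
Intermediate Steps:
R(k, B) = -4*B
q(b) = -2 - 3*b**2 (q(b) = (b**2 + (-4*b)*b) - 2 = (b**2 - 4*b**2) - 2 = -3*b**2 - 2 = -2 - 3*b**2)
-q((2 - 5)*3) = -(-2 - 3*9*(2 - 5)**2) = -(-2 - 3*(-3*3)**2) = -(-2 - 3*(-9)**2) = -(-2 - 3*81) = -(-2 - 243) = -1*(-245) = 245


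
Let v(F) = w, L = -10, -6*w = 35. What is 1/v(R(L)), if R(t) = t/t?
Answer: -6/35 ≈ -0.17143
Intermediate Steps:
w = -35/6 (w = -⅙*35 = -35/6 ≈ -5.8333)
R(t) = 1
v(F) = -35/6
1/v(R(L)) = 1/(-35/6) = -6/35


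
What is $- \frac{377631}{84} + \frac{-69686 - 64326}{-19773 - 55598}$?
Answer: $- \frac{9483723031}{2110388} \approx -4493.8$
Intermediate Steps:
$- \frac{377631}{84} + \frac{-69686 - 64326}{-19773 - 55598} = \left(-377631\right) \frac{1}{84} - \frac{134012}{-19773 - 55598} = - \frac{125877}{28} - \frac{134012}{-75371} = - \frac{125877}{28} - - \frac{134012}{75371} = - \frac{125877}{28} + \frac{134012}{75371} = - \frac{9483723031}{2110388}$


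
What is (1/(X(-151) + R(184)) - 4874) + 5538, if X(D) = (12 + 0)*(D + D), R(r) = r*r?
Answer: 20074049/30232 ≈ 664.00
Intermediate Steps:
R(r) = r²
X(D) = 24*D (X(D) = 12*(2*D) = 24*D)
(1/(X(-151) + R(184)) - 4874) + 5538 = (1/(24*(-151) + 184²) - 4874) + 5538 = (1/(-3624 + 33856) - 4874) + 5538 = (1/30232 - 4874) + 5538 = -147350767/30232 + 5538 = 20074049/30232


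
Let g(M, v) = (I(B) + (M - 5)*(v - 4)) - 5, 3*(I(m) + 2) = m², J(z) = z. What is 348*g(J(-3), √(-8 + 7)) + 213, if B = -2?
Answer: 9377 - 2784*I ≈ 9377.0 - 2784.0*I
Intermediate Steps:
I(m) = -2 + m²/3
g(M, v) = -17/3 + (-5 + M)*(-4 + v) (g(M, v) = ((-2 + (⅓)*(-2)²) + (M - 5)*(v - 4)) - 5 = ((-2 + (⅓)*4) + (-5 + M)*(-4 + v)) - 5 = ((-2 + 4/3) + (-5 + M)*(-4 + v)) - 5 = (-⅔ + (-5 + M)*(-4 + v)) - 5 = -17/3 + (-5 + M)*(-4 + v))
348*g(J(-3), √(-8 + 7)) + 213 = 348*(43/3 - 5*√(-8 + 7) - 4*(-3) - 3*√(-8 + 7)) + 213 = 348*(43/3 - 5*I + 12 - 3*I) + 213 = 348*(79/3 - 8*I) + 213 = (9164 - 2784*I) + 213 = 9377 - 2784*I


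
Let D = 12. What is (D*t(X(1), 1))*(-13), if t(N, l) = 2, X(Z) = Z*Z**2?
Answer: -312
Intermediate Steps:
X(Z) = Z**3
(D*t(X(1), 1))*(-13) = (12*2)*(-13) = 24*(-13) = -312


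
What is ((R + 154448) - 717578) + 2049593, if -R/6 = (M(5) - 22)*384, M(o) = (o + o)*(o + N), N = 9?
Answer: 1214591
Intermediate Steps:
M(o) = 2*o*(9 + o) (M(o) = (o + o)*(o + 9) = (2*o)*(9 + o) = 2*o*(9 + o))
R = -271872 (R = -6*(2*5*(9 + 5) - 22)*384 = -6*(2*5*14 - 22)*384 = -6*(140 - 22)*384 = -708*384 = -6*45312 = -271872)
((R + 154448) - 717578) + 2049593 = ((-271872 + 154448) - 717578) + 2049593 = (-117424 - 717578) + 2049593 = -835002 + 2049593 = 1214591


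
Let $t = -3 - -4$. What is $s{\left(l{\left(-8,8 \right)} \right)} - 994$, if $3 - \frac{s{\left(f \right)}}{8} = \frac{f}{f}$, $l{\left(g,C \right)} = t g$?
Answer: $-978$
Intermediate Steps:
$t = 1$ ($t = -3 + 4 = 1$)
$l{\left(g,C \right)} = g$ ($l{\left(g,C \right)} = 1 g = g$)
$s{\left(f \right)} = 16$ ($s{\left(f \right)} = 24 - 8 \frac{f}{f} = 24 - 8 = 16$)
$s{\left(l{\left(-8,8 \right)} \right)} - 994 = 16 - 994 = -978$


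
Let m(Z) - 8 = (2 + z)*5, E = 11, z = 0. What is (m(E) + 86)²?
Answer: 10816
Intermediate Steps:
m(Z) = 18 (m(Z) = 8 + (2 + 0)*5 = 8 + 2*5 = 8 + 10 = 18)
(m(E) + 86)² = (18 + 86)² = 104² = 10816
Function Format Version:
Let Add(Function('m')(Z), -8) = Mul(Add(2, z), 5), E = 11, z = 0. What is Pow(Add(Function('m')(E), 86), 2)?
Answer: 10816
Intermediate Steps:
Function('m')(Z) = 18 (Function('m')(Z) = Add(8, Mul(Add(2, 0), 5)) = Add(8, Mul(2, 5)) = Add(8, 10) = 18)
Pow(Add(Function('m')(E), 86), 2) = Pow(Add(18, 86), 2) = Pow(104, 2) = 10816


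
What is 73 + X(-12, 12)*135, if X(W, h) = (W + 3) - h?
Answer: -2762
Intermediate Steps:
X(W, h) = 3 + W - h (X(W, h) = (3 + W) - h = 3 + W - h)
73 + X(-12, 12)*135 = 73 + (3 - 12 - 1*12)*135 = 73 + (3 - 12 - 12)*135 = 73 - 21*135 = 73 - 2835 = -2762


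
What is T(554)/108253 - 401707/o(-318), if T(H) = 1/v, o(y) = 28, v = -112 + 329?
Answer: -1348065623997/93963604 ≈ -14347.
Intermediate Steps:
v = 217
T(H) = 1/217
T(554)/108253 - 401707/o(-318) = (1/217)/108253 - 401707/28 = (1/217)*(1/108253) - 401707*1/28 = 1/23490901 - 401707/28 = -1348065623997/93963604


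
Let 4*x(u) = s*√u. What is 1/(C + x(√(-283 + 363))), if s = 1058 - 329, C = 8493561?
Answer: 1/(8493561 + 729*5^(¼)/2) ≈ 1.1773e-7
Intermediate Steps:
s = 729
x(u) = 729*√u/4 (x(u) = (729*√u)/4 = 729*√u/4)
1/(C + x(√(-283 + 363))) = 1/(8493561 + 729*√(√(-283 + 363))/4) = 1/(8493561 + 729*√(√80)/4) = 1/(8493561 + 729*√(4*√5)/4) = 1/(8493561 + 729*(2*5^(¼))/4) = 1/(8493561 + 729*5^(¼)/2)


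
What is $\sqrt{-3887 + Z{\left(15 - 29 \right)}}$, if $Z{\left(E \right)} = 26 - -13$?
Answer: $2 i \sqrt{962} \approx 62.032 i$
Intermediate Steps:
$Z{\left(E \right)} = 39$ ($Z{\left(E \right)} = 26 + 13 = 39$)
$\sqrt{-3887 + Z{\left(15 - 29 \right)}} = \sqrt{-3887 + 39} = \sqrt{-3848} = 2 i \sqrt{962}$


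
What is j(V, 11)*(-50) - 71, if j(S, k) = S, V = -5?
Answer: 179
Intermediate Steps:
j(V, 11)*(-50) - 71 = -5*(-50) - 71 = 250 - 71 = 179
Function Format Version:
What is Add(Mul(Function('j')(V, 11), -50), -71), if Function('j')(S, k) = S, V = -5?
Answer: 179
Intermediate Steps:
Add(Mul(Function('j')(V, 11), -50), -71) = Add(Mul(-5, -50), -71) = Add(250, -71) = 179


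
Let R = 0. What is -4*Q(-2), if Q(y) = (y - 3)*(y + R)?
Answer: -40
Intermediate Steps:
Q(y) = y*(-3 + y) (Q(y) = (y - 3)*(y + 0) = (-3 + y)*y = y*(-3 + y))
-4*Q(-2) = -(-8)*(-3 - 2) = -(-8)*(-5) = -4*10 = -40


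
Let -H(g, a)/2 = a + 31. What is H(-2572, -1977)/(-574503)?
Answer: -3892/574503 ≈ -0.0067746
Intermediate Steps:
H(g, a) = -62 - 2*a (H(g, a) = -2*(a + 31) = -2*(31 + a) = -62 - 2*a)
H(-2572, -1977)/(-574503) = (-62 - 2*(-1977))/(-574503) = (-62 + 3954)*(-1/574503) = 3892*(-1/574503) = -3892/574503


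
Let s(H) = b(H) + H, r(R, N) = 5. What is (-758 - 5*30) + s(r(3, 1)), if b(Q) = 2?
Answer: -901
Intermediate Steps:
s(H) = 2 + H
(-758 - 5*30) + s(r(3, 1)) = (-758 - 5*30) + (2 + 5) = (-758 - 150) + 7 = -908 + 7 = -901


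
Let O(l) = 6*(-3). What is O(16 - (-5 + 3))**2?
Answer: 324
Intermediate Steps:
O(l) = -18
O(16 - (-5 + 3))**2 = (-18)**2 = 324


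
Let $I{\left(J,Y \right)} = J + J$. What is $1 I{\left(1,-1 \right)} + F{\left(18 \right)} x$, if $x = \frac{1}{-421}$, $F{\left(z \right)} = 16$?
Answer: $\frac{826}{421} \approx 1.962$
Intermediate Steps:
$I{\left(J,Y \right)} = 2 J$
$x = - \frac{1}{421} \approx -0.0023753$
$1 I{\left(1,-1 \right)} + F{\left(18 \right)} x = 1 \cdot 2 \cdot 1 + 16 \left(- \frac{1}{421}\right) = 1 \cdot 2 - \frac{16}{421} = 2 - \frac{16}{421} = \frac{826}{421}$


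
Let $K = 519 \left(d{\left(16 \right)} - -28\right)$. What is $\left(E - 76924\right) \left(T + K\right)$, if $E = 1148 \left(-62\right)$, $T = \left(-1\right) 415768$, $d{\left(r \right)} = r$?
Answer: $58193229200$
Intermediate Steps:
$T = -415768$
$K = 22836$ ($K = 519 \left(16 - -28\right) = 519 \left(16 + 28\right) = 519 \cdot 44 = 22836$)
$E = -71176$
$\left(E - 76924\right) \left(T + K\right) = \left(-71176 - 76924\right) \left(-415768 + 22836\right) = \left(-148100\right) \left(-392932\right) = 58193229200$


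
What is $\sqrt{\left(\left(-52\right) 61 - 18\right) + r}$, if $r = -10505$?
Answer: $i \sqrt{13695} \approx 117.03 i$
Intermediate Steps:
$\sqrt{\left(\left(-52\right) 61 - 18\right) + r} = \sqrt{\left(\left(-52\right) 61 - 18\right) - 10505} = \sqrt{\left(-3172 - 18\right) - 10505} = \sqrt{-3190 - 10505} = \sqrt{-13695} = i \sqrt{13695}$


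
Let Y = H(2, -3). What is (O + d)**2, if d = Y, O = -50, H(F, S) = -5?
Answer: 3025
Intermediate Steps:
Y = -5
d = -5
(O + d)**2 = (-50 - 5)**2 = (-55)**2 = 3025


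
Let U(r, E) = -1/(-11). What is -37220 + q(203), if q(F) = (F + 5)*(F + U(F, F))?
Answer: 55252/11 ≈ 5022.9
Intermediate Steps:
U(r, E) = 1/11 (U(r, E) = -1*(-1/11) = 1/11)
q(F) = (5 + F)*(1/11 + F) (q(F) = (F + 5)*(F + 1/11) = (5 + F)*(1/11 + F))
-37220 + q(203) = -37220 + (5/11 + 203² + (56/11)*203) = -37220 + (5/11 + 41209 + 11368/11) = -37220 + 464672/11 = 55252/11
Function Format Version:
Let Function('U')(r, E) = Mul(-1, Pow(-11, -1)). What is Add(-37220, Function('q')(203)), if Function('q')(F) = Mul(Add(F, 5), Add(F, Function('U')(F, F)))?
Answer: Rational(55252, 11) ≈ 5022.9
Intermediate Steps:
Function('U')(r, E) = Rational(1, 11) (Function('U')(r, E) = Mul(-1, Rational(-1, 11)) = Rational(1, 11))
Function('q')(F) = Mul(Add(5, F), Add(Rational(1, 11), F)) (Function('q')(F) = Mul(Add(F, 5), Add(F, Rational(1, 11))) = Mul(Add(5, F), Add(Rational(1, 11), F)))
Add(-37220, Function('q')(203)) = Add(-37220, Add(Rational(5, 11), Pow(203, 2), Mul(Rational(56, 11), 203))) = Add(-37220, Add(Rational(5, 11), 41209, Rational(11368, 11))) = Add(-37220, Rational(464672, 11)) = Rational(55252, 11)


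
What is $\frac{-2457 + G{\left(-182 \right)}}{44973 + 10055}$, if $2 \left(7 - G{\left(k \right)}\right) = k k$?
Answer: $- \frac{4753}{13757} \approx -0.3455$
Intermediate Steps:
$G{\left(k \right)} = 7 - \frac{k^{2}}{2}$ ($G{\left(k \right)} = 7 - \frac{k k}{2} = 7 - \frac{k^{2}}{2}$)
$\frac{-2457 + G{\left(-182 \right)}}{44973 + 10055} = \frac{-2457 + \left(7 - \frac{\left(-182\right)^{2}}{2}\right)}{44973 + 10055} = \frac{-2457 + \left(7 - 16562\right)}{55028} = \left(-2457 + \left(7 - 16562\right)\right) \frac{1}{55028} = \left(-2457 - 16555\right) \frac{1}{55028} = \left(-19012\right) \frac{1}{55028} = - \frac{4753}{13757}$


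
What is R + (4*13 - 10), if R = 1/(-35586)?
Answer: 1494611/35586 ≈ 42.000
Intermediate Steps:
R = -1/35586 ≈ -2.8101e-5
R + (4*13 - 10) = -1/35586 + (4*13 - 10) = -1/35586 + (52 - 10) = -1/35586 + 42 = 1494611/35586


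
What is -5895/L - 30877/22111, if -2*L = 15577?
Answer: -220282339/344423047 ≈ -0.63957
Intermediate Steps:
L = -15577/2 (L = -½*15577 = -15577/2 ≈ -7788.5)
-5895/L - 30877/22111 = -5895/(-15577/2) - 30877/22111 = -5895*(-2/15577) - 30877*1/22111 = 11790/15577 - 30877/22111 = -220282339/344423047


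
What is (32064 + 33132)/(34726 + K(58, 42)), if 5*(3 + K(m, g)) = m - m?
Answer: 65196/34723 ≈ 1.8776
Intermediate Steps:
K(m, g) = -3 (K(m, g) = -3 + (m - m)/5 = -3 + (⅕)*0 = -3 + 0 = -3)
(32064 + 33132)/(34726 + K(58, 42)) = (32064 + 33132)/(34726 - 3) = 65196/34723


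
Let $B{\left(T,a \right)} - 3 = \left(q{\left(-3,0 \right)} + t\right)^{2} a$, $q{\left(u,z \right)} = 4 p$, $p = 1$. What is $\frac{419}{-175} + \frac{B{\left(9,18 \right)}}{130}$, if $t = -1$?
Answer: $- \frac{5119}{4550} \approx -1.1251$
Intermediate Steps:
$q{\left(u,z \right)} = 4$ ($q{\left(u,z \right)} = 4 \cdot 1 = 4$)
$B{\left(T,a \right)} = 3 + 9 a$ ($B{\left(T,a \right)} = 3 + \left(4 - 1\right)^{2} a = 3 + 3^{2} a = 3 + 9 a$)
$\frac{419}{-175} + \frac{B{\left(9,18 \right)}}{130} = \frac{419}{-175} + \frac{3 + 9 \cdot 18}{130} = 419 \left(- \frac{1}{175}\right) + \left(3 + 162\right) \frac{1}{130} = - \frac{419}{175} + 165 \cdot \frac{1}{130} = - \frac{419}{175} + \frac{33}{26} = - \frac{5119}{4550}$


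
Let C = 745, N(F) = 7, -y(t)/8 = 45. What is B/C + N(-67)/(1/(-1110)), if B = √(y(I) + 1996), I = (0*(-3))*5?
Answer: -7770 + 2*√409/745 ≈ -7769.9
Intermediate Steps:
I = 0 (I = 0*5 = 0)
y(t) = -360 (y(t) = -8*45 = -360)
B = 2*√409 (B = √(-360 + 1996) = √1636 = 2*√409 ≈ 40.448)
B/C + N(-67)/(1/(-1110)) = (2*√409)/745 + 7/(1/(-1110)) = (2*√409)*(1/745) + 7/(-1/1110) = 2*√409/745 + 7*(-1110) = 2*√409/745 - 7770 = -7770 + 2*√409/745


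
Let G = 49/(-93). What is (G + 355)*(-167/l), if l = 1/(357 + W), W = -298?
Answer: -324813998/93 ≈ -3.4926e+6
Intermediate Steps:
G = -49/93 (G = 49*(-1/93) = -49/93 ≈ -0.52688)
l = 1/59 (l = 1/(357 - 298) = 1/59 ≈ 0.016949)
(G + 355)*(-167/l) = (-49/93 + 355)*(-167/1/59) = 32966*(-167*59)/93 = (32966/93)*(-9853) = -324813998/93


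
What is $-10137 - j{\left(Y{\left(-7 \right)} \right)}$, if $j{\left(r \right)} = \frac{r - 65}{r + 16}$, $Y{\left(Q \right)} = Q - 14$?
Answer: $- \frac{50771}{5} \approx -10154.0$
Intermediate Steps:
$Y{\left(Q \right)} = -14 + Q$
$j{\left(r \right)} = \frac{-65 + r}{16 + r}$
$-10137 - j{\left(Y{\left(-7 \right)} \right)} = -10137 - \frac{-65 - 21}{16 - 21} = -10137 - \frac{1}{-5} \left(-86\right) = -10137 - \left(- \frac{1}{5}\right) \left(-86\right) = -10137 - \frac{86}{5} = - \frac{50771}{5}$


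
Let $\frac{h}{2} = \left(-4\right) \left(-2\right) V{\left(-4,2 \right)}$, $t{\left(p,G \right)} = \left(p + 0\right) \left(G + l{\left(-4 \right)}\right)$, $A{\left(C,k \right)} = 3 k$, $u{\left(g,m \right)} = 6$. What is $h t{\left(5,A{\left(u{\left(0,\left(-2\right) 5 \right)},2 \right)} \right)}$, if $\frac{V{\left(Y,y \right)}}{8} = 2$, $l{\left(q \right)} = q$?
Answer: $2560$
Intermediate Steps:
$V{\left(Y,y \right)} = 16$ ($V{\left(Y,y \right)} = 8 \cdot 2 = 16$)
$t{\left(p,G \right)} = p \left(-4 + G\right)$ ($t{\left(p,G \right)} = \left(p + 0\right) \left(G - 4\right) = p \left(-4 + G\right)$)
$h = 256$ ($h = 2 \left(-4\right) \left(-2\right) 16 = 2 \cdot 8 \cdot 16 = 2 \cdot 128 = 256$)
$h t{\left(5,A{\left(u{\left(0,\left(-2\right) 5 \right)},2 \right)} \right)} = 256 \cdot 5 \left(-4 + 3 \cdot 2\right) = 256 \cdot 5 \left(-4 + 6\right) = 256 \cdot 5 \cdot 2 = 256 \cdot 10 = 2560$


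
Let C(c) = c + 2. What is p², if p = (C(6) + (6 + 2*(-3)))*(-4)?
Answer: 1024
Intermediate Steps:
C(c) = 2 + c
p = -32 (p = ((2 + 6) + (6 + 2*(-3)))*(-4) = (8 + (6 - 6))*(-4) = (8 + 0)*(-4) = 8*(-4) = -32)
p² = (-32)² = 1024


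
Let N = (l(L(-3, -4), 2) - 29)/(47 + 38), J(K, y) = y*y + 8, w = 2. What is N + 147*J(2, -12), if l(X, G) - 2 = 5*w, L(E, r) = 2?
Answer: 111719/5 ≈ 22344.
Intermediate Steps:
l(X, G) = 12 (l(X, G) = 2 + 5*2 = 2 + 10 = 12)
J(K, y) = 8 + y² (J(K, y) = y² + 8 = 8 + y²)
N = -⅕ (N = (12 - 29)/(47 + 38) = -17/85 = -17*1/85 = -⅕ ≈ -0.20000)
N + 147*J(2, -12) = -⅕ + 147*(8 + (-12)²) = -⅕ + 147*(8 + 144) = -⅕ + 147*152 = -⅕ + 22344 = 111719/5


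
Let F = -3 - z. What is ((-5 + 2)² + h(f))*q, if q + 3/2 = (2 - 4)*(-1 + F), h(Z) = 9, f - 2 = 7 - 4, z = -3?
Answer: 9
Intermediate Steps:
F = 0 (F = -3 - 1*(-3) = -3 + 3 = 0)
f = 5 (f = 2 + (7 - 4) = 2 + 3 = 5)
q = ½ (q = -3/2 + (2 - 4)*(-1 + 0) = -3/2 - 2*(-1) = -3/2 + 2 = ½ ≈ 0.50000)
((-5 + 2)² + h(f))*q = ((-5 + 2)² + 9)*(½) = ((-3)² + 9)*(½) = (9 + 9)*(½) = 18*(½) = 9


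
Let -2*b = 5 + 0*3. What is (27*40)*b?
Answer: -2700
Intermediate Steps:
b = -5/2 (b = -(5 + 0*3)/2 = -(5 + 0)/2 = -1/2*5 = -5/2 ≈ -2.5000)
(27*40)*b = (27*40)*(-5/2) = 1080*(-5/2) = -2700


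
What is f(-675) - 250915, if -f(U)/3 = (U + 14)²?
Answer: -1561678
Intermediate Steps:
f(U) = -3*(14 + U)² (f(U) = -3*(U + 14)² = -3*(14 + U)²)
f(-675) - 250915 = -3*(14 - 675)² - 250915 = -3*(-661)² - 250915 = -3*436921 - 250915 = -1310763 - 250915 = -1561678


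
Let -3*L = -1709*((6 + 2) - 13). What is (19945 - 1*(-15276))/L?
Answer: -105663/8545 ≈ -12.365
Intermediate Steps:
L = -8545/3 (L = -(-1709)*((6 + 2) - 13)/3 = -(-1709)*(8 - 13)/3 = -(-1709)*(-5)/3 = -⅓*8545 = -8545/3 ≈ -2848.3)
(19945 - 1*(-15276))/L = (19945 - 1*(-15276))/(-8545/3) = (19945 + 15276)*(-3/8545) = 35221*(-3/8545) = -105663/8545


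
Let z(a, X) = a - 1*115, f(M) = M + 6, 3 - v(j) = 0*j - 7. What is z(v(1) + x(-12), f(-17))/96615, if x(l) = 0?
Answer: -7/6441 ≈ -0.0010868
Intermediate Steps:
v(j) = 10 (v(j) = 3 - (0*j - 7) = 3 - (0 - 7) = 3 - 1*(-7) = 3 + 7 = 10)
f(M) = 6 + M
z(a, X) = -115 + a (z(a, X) = a - 115 = -115 + a)
z(v(1) + x(-12), f(-17))/96615 = (-115 + (10 + 0))/96615 = (-115 + 10)*(1/96615) = -105*1/96615 = -7/6441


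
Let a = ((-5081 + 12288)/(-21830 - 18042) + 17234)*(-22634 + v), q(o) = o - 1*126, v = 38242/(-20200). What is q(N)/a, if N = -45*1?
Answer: 7651436800/17455249231845129 ≈ 4.3835e-7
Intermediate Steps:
N = -45
v = -19121/10100 (v = 38242*(-1/20200) = -19121/10100 ≈ -1.8932)
q(o) = -126 + o (q(o) = o - 126 = -126 + o)
a = -157097243086606161/402707200 (a = ((-5081 + 12288)/(-21830 - 18042) + 17234)*(-22634 - 19121/10100) = (7207/(-39872) + 17234)*(-228622521/10100) = (7207*(-1/39872) + 17234)*(-228622521/10100) = (-7207/39872 + 17234)*(-228622521/10100) = (687146841/39872)*(-228622521/10100) = -157097243086606161/402707200 ≈ -3.9010e+8)
q(N)/a = (-126 - 45)/(-157097243086606161/402707200) = -171*(-402707200/157097243086606161) = 7651436800/17455249231845129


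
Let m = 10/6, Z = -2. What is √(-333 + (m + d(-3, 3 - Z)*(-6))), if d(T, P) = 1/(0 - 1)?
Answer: 4*I*√183/3 ≈ 18.037*I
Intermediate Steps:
m = 5/3 (m = 10*(⅙) = 5/3 ≈ 1.6667)
d(T, P) = -1 (d(T, P) = 1/(-1) = -1)
√(-333 + (m + d(-3, 3 - Z)*(-6))) = √(-333 + (5/3 - 1*(-6))) = √(-333 + (5/3 + 6)) = √(-333 + 23/3) = √(-976/3) = 4*I*√183/3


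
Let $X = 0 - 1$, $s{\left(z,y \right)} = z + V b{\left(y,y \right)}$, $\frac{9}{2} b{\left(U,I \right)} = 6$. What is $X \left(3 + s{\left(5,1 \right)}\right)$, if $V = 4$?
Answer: $- \frac{40}{3} \approx -13.333$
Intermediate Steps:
$b{\left(U,I \right)} = \frac{4}{3}$ ($b{\left(U,I \right)} = \frac{2}{9} \cdot 6 = \frac{4}{3}$)
$s{\left(z,y \right)} = \frac{16}{3} + z$ ($s{\left(z,y \right)} = z + 4 \cdot \frac{4}{3} = z + \frac{16}{3} = \frac{16}{3} + z$)
$X = -1$ ($X = 0 - 1 = -1$)
$X \left(3 + s{\left(5,1 \right)}\right) = - (3 + \left(\frac{16}{3} + 5\right)) = - (3 + \frac{31}{3}) = \left(-1\right) \frac{40}{3} = - \frac{40}{3}$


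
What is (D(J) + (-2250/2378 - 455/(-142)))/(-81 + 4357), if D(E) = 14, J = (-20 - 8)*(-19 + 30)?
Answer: 2744977/721951288 ≈ 0.0038022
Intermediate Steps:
J = -308 (J = -28*11 = -308)
(D(J) + (-2250/2378 - 455/(-142)))/(-81 + 4357) = (14 + (-2250/2378 - 455/(-142)))/(-81 + 4357) = (14 + (-2250*1/2378 - 455*(-1/142)))/4276 = (14 + (-1125/1189 + 455/142))*(1/4276) = (14 + 381245/168838)*(1/4276) = (2744977/168838)*(1/4276) = 2744977/721951288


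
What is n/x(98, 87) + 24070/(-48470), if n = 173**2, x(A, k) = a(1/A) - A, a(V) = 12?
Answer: -145272865/416842 ≈ -348.51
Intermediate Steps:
x(A, k) = 12 - A
n = 29929
n/x(98, 87) + 24070/(-48470) = 29929/(12 - 1*98) + 24070/(-48470) = 29929/(12 - 98) + 24070*(-1/48470) = 29929/(-86) - 2407/4847 = 29929*(-1/86) - 2407/4847 = -29929/86 - 2407/4847 = -145272865/416842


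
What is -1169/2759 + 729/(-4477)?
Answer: -7244924/12352043 ≈ -0.58654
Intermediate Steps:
-1169/2759 + 729/(-4477) = -1169*1/2759 + 729*(-1/4477) = -1169/2759 - 729/4477 = -7244924/12352043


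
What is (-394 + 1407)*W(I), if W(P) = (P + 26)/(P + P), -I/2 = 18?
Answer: 5065/36 ≈ 140.69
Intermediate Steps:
I = -36 (I = -2*18 = -36)
W(P) = (26 + P)/(2*P) (W(P) = (26 + P)/((2*P)) = (26 + P)*(1/(2*P)) = (26 + P)/(2*P))
(-394 + 1407)*W(I) = (-394 + 1407)*((½)*(26 - 36)/(-36)) = 1013*((½)*(-1/36)*(-10)) = 1013*(5/36) = 5065/36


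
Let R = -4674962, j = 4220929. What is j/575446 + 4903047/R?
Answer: 4227810973934/672547045763 ≈ 6.2863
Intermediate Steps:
j/575446 + 4903047/R = 4220929/575446 + 4903047/(-4674962) = 4220929*(1/575446) + 4903047*(-1/4674962) = 4220929/575446 - 4903047/4674962 = 4227810973934/672547045763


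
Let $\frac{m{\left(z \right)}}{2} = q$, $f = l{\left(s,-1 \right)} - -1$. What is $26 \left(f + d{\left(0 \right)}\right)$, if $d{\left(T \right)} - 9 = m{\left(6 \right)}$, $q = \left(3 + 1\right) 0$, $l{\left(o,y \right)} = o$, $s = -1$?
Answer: $234$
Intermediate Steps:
$f = 0$ ($f = -1 - -1 = -1 + 1 = 0$)
$q = 0$ ($q = 4 \cdot 0 = 0$)
$m{\left(z \right)} = 0$ ($m{\left(z \right)} = 2 \cdot 0 = 0$)
$d{\left(T \right)} = 9$ ($d{\left(T \right)} = 9 + 0 = 9$)
$26 \left(f + d{\left(0 \right)}\right) = 26 \left(0 + 9\right) = 26 \cdot 9 = 234$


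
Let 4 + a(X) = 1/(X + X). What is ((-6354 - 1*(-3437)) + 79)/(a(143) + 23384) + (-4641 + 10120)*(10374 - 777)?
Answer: 351598812123135/6686681 ≈ 5.2582e+7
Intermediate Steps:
a(X) = -4 + 1/(2*X) (a(X) = -4 + 1/(X + X) = -4 + 1/(2*X))
((-6354 - 1*(-3437)) + 79)/(a(143) + 23384) + (-4641 + 10120)*(10374 - 777) = ((-6354 - 1*(-3437)) + 79)/((-4 + (½)/143) + 23384) + (-4641 + 10120)*(10374 - 777) = ((-6354 + 3437) + 79)/((-4 + (½)*(1/143)) + 23384) + 5479*9597 = (-2917 + 79)/((-4 + 1/286) + 23384) + 52581963 = -2838/(-1143/286 + 23384) + 52581963 = -2838/6686681/286 + 52581963 = -2838*286/6686681 + 52581963 = -811668/6686681 + 52581963 = 351598812123135/6686681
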